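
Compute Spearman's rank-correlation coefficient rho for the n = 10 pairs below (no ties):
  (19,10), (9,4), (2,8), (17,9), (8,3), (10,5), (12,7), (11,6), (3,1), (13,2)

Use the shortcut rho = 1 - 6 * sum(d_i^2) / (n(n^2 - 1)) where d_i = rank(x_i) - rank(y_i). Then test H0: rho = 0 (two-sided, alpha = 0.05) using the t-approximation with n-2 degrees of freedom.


Step 1: Rank x and y separately (midranks; no ties here).
rank(x): 19->10, 9->4, 2->1, 17->9, 8->3, 10->5, 12->7, 11->6, 3->2, 13->8
rank(y): 10->10, 4->4, 8->8, 9->9, 3->3, 5->5, 7->7, 6->6, 1->1, 2->2
Step 2: d_i = R_x(i) - R_y(i); compute d_i^2.
  (10-10)^2=0, (4-4)^2=0, (1-8)^2=49, (9-9)^2=0, (3-3)^2=0, (5-5)^2=0, (7-7)^2=0, (6-6)^2=0, (2-1)^2=1, (8-2)^2=36
sum(d^2) = 86.
Step 3: rho = 1 - 6*86 / (10*(10^2 - 1)) = 1 - 516/990 = 0.478788.
Step 4: Under H0, t = rho * sqrt((n-2)/(1-rho^2)) = 1.5425 ~ t(8).
Step 5: Two-sided p-value from the t-distribution with 8 df = 0.161523.
Step 6: alpha = 0.05. fail to reject H0.

rho = 0.4788, p = 0.161523, fail to reject H0 at alpha = 0.05.


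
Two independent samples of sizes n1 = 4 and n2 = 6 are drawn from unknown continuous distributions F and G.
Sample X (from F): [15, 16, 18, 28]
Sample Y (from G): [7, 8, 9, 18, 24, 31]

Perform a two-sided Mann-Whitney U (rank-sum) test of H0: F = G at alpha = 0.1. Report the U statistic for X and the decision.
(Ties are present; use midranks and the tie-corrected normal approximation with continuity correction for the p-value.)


Step 1: Combine and sort all 10 observations; assign midranks.
sorted (value, group): (7,Y), (8,Y), (9,Y), (15,X), (16,X), (18,X), (18,Y), (24,Y), (28,X), (31,Y)
ranks: 7->1, 8->2, 9->3, 15->4, 16->5, 18->6.5, 18->6.5, 24->8, 28->9, 31->10
Step 2: Rank sum for X: R1 = 4 + 5 + 6.5 + 9 = 24.5.
Step 3: U_X = R1 - n1(n1+1)/2 = 24.5 - 4*5/2 = 24.5 - 10 = 14.5.
       U_Y = n1*n2 - U_X = 24 - 14.5 = 9.5.
Step 4: Ties are present, so use the tie-corrected normal approximation (with continuity correction) for the p-value.
Step 5: p-value = 0.668870; compare to alpha = 0.1. fail to reject H0.

U_X = 14.5, p = 0.668870, fail to reject H0 at alpha = 0.1.


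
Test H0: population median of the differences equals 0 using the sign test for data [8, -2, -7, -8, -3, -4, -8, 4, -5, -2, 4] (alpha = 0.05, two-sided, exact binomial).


Step 1: Discard zero differences. Original n = 11; n_eff = number of nonzero differences = 11.
Nonzero differences (with sign): +8, -2, -7, -8, -3, -4, -8, +4, -5, -2, +4
Step 2: Count signs: positive = 3, negative = 8.
Step 3: Under H0: P(positive) = 0.5, so the number of positives S ~ Bin(11, 0.5).
Step 4: Two-sided exact p-value = sum of Bin(11,0.5) probabilities at or below the observed probability = 0.226562.
Step 5: alpha = 0.05. fail to reject H0.

n_eff = 11, pos = 3, neg = 8, p = 0.226562, fail to reject H0.


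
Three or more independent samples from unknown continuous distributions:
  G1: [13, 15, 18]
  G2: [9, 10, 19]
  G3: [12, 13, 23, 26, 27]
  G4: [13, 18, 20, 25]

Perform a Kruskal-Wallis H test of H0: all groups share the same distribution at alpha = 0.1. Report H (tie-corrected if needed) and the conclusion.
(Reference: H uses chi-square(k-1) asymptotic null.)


Step 1: Combine all N = 15 observations and assign midranks.
sorted (value, group, rank): (9,G2,1), (10,G2,2), (12,G3,3), (13,G1,5), (13,G3,5), (13,G4,5), (15,G1,7), (18,G1,8.5), (18,G4,8.5), (19,G2,10), (20,G4,11), (23,G3,12), (25,G4,13), (26,G3,14), (27,G3,15)
Step 2: Sum ranks within each group.
R_1 = 20.5 (n_1 = 3)
R_2 = 13 (n_2 = 3)
R_3 = 49 (n_3 = 5)
R_4 = 37.5 (n_4 = 4)
Step 3: H = 12/(N(N+1)) * sum(R_i^2/n_i) - 3(N+1)
     = 12/(15*16) * (20.5^2/3 + 13^2/3 + 49^2/5 + 37.5^2/4) - 3*16
     = 0.050000 * 1028.18 - 48
     = 3.408958.
Step 4: Ties present; correction factor C = 1 - 30/(15^3 - 15) = 0.991071. Corrected H = 3.408958 / 0.991071 = 3.439670.
Step 5: Under H0, H ~ chi^2(3); p-value = 0.328671.
Step 6: alpha = 0.1. fail to reject H0.

H = 3.4397, df = 3, p = 0.328671, fail to reject H0.


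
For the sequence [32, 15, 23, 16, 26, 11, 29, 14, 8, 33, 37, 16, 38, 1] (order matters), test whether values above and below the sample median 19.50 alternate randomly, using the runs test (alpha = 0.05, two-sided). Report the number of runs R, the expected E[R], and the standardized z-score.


Step 1: Compute median = 19.50; label A = above, B = below.
Labels in order: ABABABABBAABAB  (n_A = 7, n_B = 7)
Step 2: Count runs R = 12.
Step 3: Under H0 (random ordering), E[R] = 2*n_A*n_B/(n_A+n_B) + 1 = 2*7*7/14 + 1 = 8.0000.
        Var[R] = 2*n_A*n_B*(2*n_A*n_B - n_A - n_B) / ((n_A+n_B)^2 * (n_A+n_B-1)) = 8232/2548 = 3.2308.
        SD[R] = 1.7974.
Step 4: Continuity-corrected z = (R - 0.5 - E[R]) / SD[R] = (12 - 0.5 - 8.0000) / 1.7974 = 1.9472.
Step 5: Two-sided p-value via normal approximation = 2*(1 - Phi(|z|)) = 0.051508.
Step 6: alpha = 0.05. fail to reject H0.

R = 12, z = 1.9472, p = 0.051508, fail to reject H0.


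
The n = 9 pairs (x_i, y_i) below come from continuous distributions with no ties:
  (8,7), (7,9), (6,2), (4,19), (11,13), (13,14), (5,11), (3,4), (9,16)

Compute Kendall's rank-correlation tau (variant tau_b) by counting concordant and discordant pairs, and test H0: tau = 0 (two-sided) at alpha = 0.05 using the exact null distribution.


Step 1: Enumerate the 36 unordered pairs (i,j) with i<j and classify each by sign(x_j-x_i) * sign(y_j-y_i).
  (1,2):dx=-1,dy=+2->D; (1,3):dx=-2,dy=-5->C; (1,4):dx=-4,dy=+12->D; (1,5):dx=+3,dy=+6->C
  (1,6):dx=+5,dy=+7->C; (1,7):dx=-3,dy=+4->D; (1,8):dx=-5,dy=-3->C; (1,9):dx=+1,dy=+9->C
  (2,3):dx=-1,dy=-7->C; (2,4):dx=-3,dy=+10->D; (2,5):dx=+4,dy=+4->C; (2,6):dx=+6,dy=+5->C
  (2,7):dx=-2,dy=+2->D; (2,8):dx=-4,dy=-5->C; (2,9):dx=+2,dy=+7->C; (3,4):dx=-2,dy=+17->D
  (3,5):dx=+5,dy=+11->C; (3,6):dx=+7,dy=+12->C; (3,7):dx=-1,dy=+9->D; (3,8):dx=-3,dy=+2->D
  (3,9):dx=+3,dy=+14->C; (4,5):dx=+7,dy=-6->D; (4,6):dx=+9,dy=-5->D; (4,7):dx=+1,dy=-8->D
  (4,8):dx=-1,dy=-15->C; (4,9):dx=+5,dy=-3->D; (5,6):dx=+2,dy=+1->C; (5,7):dx=-6,dy=-2->C
  (5,8):dx=-8,dy=-9->C; (5,9):dx=-2,dy=+3->D; (6,7):dx=-8,dy=-3->C; (6,8):dx=-10,dy=-10->C
  (6,9):dx=-4,dy=+2->D; (7,8):dx=-2,dy=-7->C; (7,9):dx=+4,dy=+5->C; (8,9):dx=+6,dy=+12->C
Step 2: C = 22, D = 14, total pairs = 36.
Step 3: tau = (C - D)/(n(n-1)/2) = (22 - 14)/36 = 0.222222.
Step 4: Exact two-sided p-value (enumerate n! = 362880 permutations of y under H0): p = 0.476709.
Step 5: alpha = 0.05. fail to reject H0.

tau_b = 0.2222 (C=22, D=14), p = 0.476709, fail to reject H0.


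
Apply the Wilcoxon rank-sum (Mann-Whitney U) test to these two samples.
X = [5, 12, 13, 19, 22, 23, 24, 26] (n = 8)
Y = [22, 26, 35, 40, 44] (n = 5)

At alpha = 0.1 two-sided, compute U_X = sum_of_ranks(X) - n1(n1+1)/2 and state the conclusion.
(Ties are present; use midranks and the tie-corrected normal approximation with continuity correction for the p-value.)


Step 1: Combine and sort all 13 observations; assign midranks.
sorted (value, group): (5,X), (12,X), (13,X), (19,X), (22,X), (22,Y), (23,X), (24,X), (26,X), (26,Y), (35,Y), (40,Y), (44,Y)
ranks: 5->1, 12->2, 13->3, 19->4, 22->5.5, 22->5.5, 23->7, 24->8, 26->9.5, 26->9.5, 35->11, 40->12, 44->13
Step 2: Rank sum for X: R1 = 1 + 2 + 3 + 4 + 5.5 + 7 + 8 + 9.5 = 40.
Step 3: U_X = R1 - n1(n1+1)/2 = 40 - 8*9/2 = 40 - 36 = 4.
       U_Y = n1*n2 - U_X = 40 - 4 = 36.
Step 4: Ties are present, so use the tie-corrected normal approximation (with continuity correction) for the p-value.
Step 5: p-value = 0.022892; compare to alpha = 0.1. reject H0.

U_X = 4, p = 0.022892, reject H0 at alpha = 0.1.


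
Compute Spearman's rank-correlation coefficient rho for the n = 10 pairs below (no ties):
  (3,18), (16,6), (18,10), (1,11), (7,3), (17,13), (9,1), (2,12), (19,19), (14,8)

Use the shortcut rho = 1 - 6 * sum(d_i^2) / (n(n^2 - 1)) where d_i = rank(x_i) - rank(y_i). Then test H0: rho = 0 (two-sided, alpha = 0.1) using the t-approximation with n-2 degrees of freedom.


Step 1: Rank x and y separately (midranks; no ties here).
rank(x): 3->3, 16->7, 18->9, 1->1, 7->4, 17->8, 9->5, 2->2, 19->10, 14->6
rank(y): 18->9, 6->3, 10->5, 11->6, 3->2, 13->8, 1->1, 12->7, 19->10, 8->4
Step 2: d_i = R_x(i) - R_y(i); compute d_i^2.
  (3-9)^2=36, (7-3)^2=16, (9-5)^2=16, (1-6)^2=25, (4-2)^2=4, (8-8)^2=0, (5-1)^2=16, (2-7)^2=25, (10-10)^2=0, (6-4)^2=4
sum(d^2) = 142.
Step 3: rho = 1 - 6*142 / (10*(10^2 - 1)) = 1 - 852/990 = 0.139394.
Step 4: Under H0, t = rho * sqrt((n-2)/(1-rho^2)) = 0.3982 ~ t(8).
Step 5: Two-sided p-value from the t-distribution with 8 df = 0.700932.
Step 6: alpha = 0.1. fail to reject H0.

rho = 0.1394, p = 0.700932, fail to reject H0 at alpha = 0.1.


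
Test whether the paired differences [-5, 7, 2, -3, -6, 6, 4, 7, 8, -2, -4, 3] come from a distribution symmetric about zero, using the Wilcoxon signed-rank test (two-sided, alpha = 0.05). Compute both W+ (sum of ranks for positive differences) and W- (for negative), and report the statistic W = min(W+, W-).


Step 1: Drop any zero differences (none here) and take |d_i|.
|d| = [5, 7, 2, 3, 6, 6, 4, 7, 8, 2, 4, 3]
Step 2: Midrank |d_i| (ties get averaged ranks).
ranks: |5|->7, |7|->10.5, |2|->1.5, |3|->3.5, |6|->8.5, |6|->8.5, |4|->5.5, |7|->10.5, |8|->12, |2|->1.5, |4|->5.5, |3|->3.5
Step 3: Attach original signs; sum ranks with positive sign and with negative sign.
W+ = 10.5 + 1.5 + 8.5 + 5.5 + 10.5 + 12 + 3.5 = 52
W- = 7 + 3.5 + 8.5 + 1.5 + 5.5 = 26
(Check: W+ + W- = 78 should equal n(n+1)/2 = 78.)
Step 4: Test statistic W = min(W+, W-) = 26.
Step 5: Ties in |d|, so use the tie-corrected normal approximation.
        E[W] = n(n+1)/4 = 12*13/4 = 39.
        Tie groups: |d|=2 (t=2), |d|=3 (t=2), |d|=4 (t=2), |d|=6 (t=2), |d|=7 (t=2); sum(t^3 - t) = 30.
        Var[W] = n(n+1)(2n+1)/24 - sum(t^3-t)/48 = 3900/24 - 30/48 = 161.875.
        z = (W - E[W]) / sqrt(Var[W]) = (26 - 39) / 12.7230 = -1.0218.
        Two-sided p = 2*Phi(z) = 0.306889.
Step 6: alpha = 0.05. fail to reject H0.

W+ = 52, W- = 26, W = min = 26, p = 0.306889, fail to reject H0.


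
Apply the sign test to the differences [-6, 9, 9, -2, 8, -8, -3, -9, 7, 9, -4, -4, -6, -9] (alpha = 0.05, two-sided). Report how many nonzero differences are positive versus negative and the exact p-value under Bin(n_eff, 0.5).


Step 1: Discard zero differences. Original n = 14; n_eff = number of nonzero differences = 14.
Nonzero differences (with sign): -6, +9, +9, -2, +8, -8, -3, -9, +7, +9, -4, -4, -6, -9
Step 2: Count signs: positive = 5, negative = 9.
Step 3: Under H0: P(positive) = 0.5, so the number of positives S ~ Bin(14, 0.5).
Step 4: Two-sided exact p-value = sum of Bin(14,0.5) probabilities at or below the observed probability = 0.423950.
Step 5: alpha = 0.05. fail to reject H0.

n_eff = 14, pos = 5, neg = 9, p = 0.423950, fail to reject H0.


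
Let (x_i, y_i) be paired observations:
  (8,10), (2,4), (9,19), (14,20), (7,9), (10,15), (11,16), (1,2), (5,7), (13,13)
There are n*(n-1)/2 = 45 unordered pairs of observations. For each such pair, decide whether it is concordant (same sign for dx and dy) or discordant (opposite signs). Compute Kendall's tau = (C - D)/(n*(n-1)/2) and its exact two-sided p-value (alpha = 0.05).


Step 1: Enumerate the 45 unordered pairs (i,j) with i<j and classify each by sign(x_j-x_i) * sign(y_j-y_i).
  (1,2):dx=-6,dy=-6->C; (1,3):dx=+1,dy=+9->C; (1,4):dx=+6,dy=+10->C; (1,5):dx=-1,dy=-1->C
  (1,6):dx=+2,dy=+5->C; (1,7):dx=+3,dy=+6->C; (1,8):dx=-7,dy=-8->C; (1,9):dx=-3,dy=-3->C
  (1,10):dx=+5,dy=+3->C; (2,3):dx=+7,dy=+15->C; (2,4):dx=+12,dy=+16->C; (2,5):dx=+5,dy=+5->C
  (2,6):dx=+8,dy=+11->C; (2,7):dx=+9,dy=+12->C; (2,8):dx=-1,dy=-2->C; (2,9):dx=+3,dy=+3->C
  (2,10):dx=+11,dy=+9->C; (3,4):dx=+5,dy=+1->C; (3,5):dx=-2,dy=-10->C; (3,6):dx=+1,dy=-4->D
  (3,7):dx=+2,dy=-3->D; (3,8):dx=-8,dy=-17->C; (3,9):dx=-4,dy=-12->C; (3,10):dx=+4,dy=-6->D
  (4,5):dx=-7,dy=-11->C; (4,6):dx=-4,dy=-5->C; (4,7):dx=-3,dy=-4->C; (4,8):dx=-13,dy=-18->C
  (4,9):dx=-9,dy=-13->C; (4,10):dx=-1,dy=-7->C; (5,6):dx=+3,dy=+6->C; (5,7):dx=+4,dy=+7->C
  (5,8):dx=-6,dy=-7->C; (5,9):dx=-2,dy=-2->C; (5,10):dx=+6,dy=+4->C; (6,7):dx=+1,dy=+1->C
  (6,8):dx=-9,dy=-13->C; (6,9):dx=-5,dy=-8->C; (6,10):dx=+3,dy=-2->D; (7,8):dx=-10,dy=-14->C
  (7,9):dx=-6,dy=-9->C; (7,10):dx=+2,dy=-3->D; (8,9):dx=+4,dy=+5->C; (8,10):dx=+12,dy=+11->C
  (9,10):dx=+8,dy=+6->C
Step 2: C = 40, D = 5, total pairs = 45.
Step 3: tau = (C - D)/(n(n-1)/2) = (40 - 5)/45 = 0.777778.
Step 4: Exact two-sided p-value (enumerate n! = 3628800 permutations of y under H0): p = 0.000946.
Step 5: alpha = 0.05. reject H0.

tau_b = 0.7778 (C=40, D=5), p = 0.000946, reject H0.


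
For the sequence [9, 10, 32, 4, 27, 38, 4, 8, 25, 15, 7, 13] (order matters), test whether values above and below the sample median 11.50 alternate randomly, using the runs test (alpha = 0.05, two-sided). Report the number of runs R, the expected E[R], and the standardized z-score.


Step 1: Compute median = 11.50; label A = above, B = below.
Labels in order: BBABAABBAABA  (n_A = 6, n_B = 6)
Step 2: Count runs R = 8.
Step 3: Under H0 (random ordering), E[R] = 2*n_A*n_B/(n_A+n_B) + 1 = 2*6*6/12 + 1 = 7.0000.
        Var[R] = 2*n_A*n_B*(2*n_A*n_B - n_A - n_B) / ((n_A+n_B)^2 * (n_A+n_B-1)) = 4320/1584 = 2.7273.
        SD[R] = 1.6514.
Step 4: Continuity-corrected z = (R - 0.5 - E[R]) / SD[R] = (8 - 0.5 - 7.0000) / 1.6514 = 0.3028.
Step 5: Two-sided p-value via normal approximation = 2*(1 - Phi(|z|)) = 0.762069.
Step 6: alpha = 0.05. fail to reject H0.

R = 8, z = 0.3028, p = 0.762069, fail to reject H0.


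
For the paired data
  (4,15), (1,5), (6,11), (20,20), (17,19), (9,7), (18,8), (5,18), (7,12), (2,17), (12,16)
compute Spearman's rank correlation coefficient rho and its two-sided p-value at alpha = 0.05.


Step 1: Rank x and y separately (midranks; no ties here).
rank(x): 4->3, 1->1, 6->5, 20->11, 17->9, 9->7, 18->10, 5->4, 7->6, 2->2, 12->8
rank(y): 15->6, 5->1, 11->4, 20->11, 19->10, 7->2, 8->3, 18->9, 12->5, 17->8, 16->7
Step 2: d_i = R_x(i) - R_y(i); compute d_i^2.
  (3-6)^2=9, (1-1)^2=0, (5-4)^2=1, (11-11)^2=0, (9-10)^2=1, (7-2)^2=25, (10-3)^2=49, (4-9)^2=25, (6-5)^2=1, (2-8)^2=36, (8-7)^2=1
sum(d^2) = 148.
Step 3: rho = 1 - 6*148 / (11*(11^2 - 1)) = 1 - 888/1320 = 0.327273.
Step 4: Under H0, t = rho * sqrt((n-2)/(1-rho^2)) = 1.0390 ~ t(9).
Step 5: Two-sided p-value from the t-distribution with 9 df = 0.325895.
Step 6: alpha = 0.05. fail to reject H0.

rho = 0.3273, p = 0.325895, fail to reject H0 at alpha = 0.05.


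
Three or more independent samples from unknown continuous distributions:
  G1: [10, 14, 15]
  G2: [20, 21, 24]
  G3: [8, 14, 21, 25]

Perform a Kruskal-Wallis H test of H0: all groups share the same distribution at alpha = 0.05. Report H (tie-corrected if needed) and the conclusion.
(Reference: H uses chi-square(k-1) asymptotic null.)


Step 1: Combine all N = 10 observations and assign midranks.
sorted (value, group, rank): (8,G3,1), (10,G1,2), (14,G1,3.5), (14,G3,3.5), (15,G1,5), (20,G2,6), (21,G2,7.5), (21,G3,7.5), (24,G2,9), (25,G3,10)
Step 2: Sum ranks within each group.
R_1 = 10.5 (n_1 = 3)
R_2 = 22.5 (n_2 = 3)
R_3 = 22 (n_3 = 4)
Step 3: H = 12/(N(N+1)) * sum(R_i^2/n_i) - 3(N+1)
     = 12/(10*11) * (10.5^2/3 + 22.5^2/3 + 22^2/4) - 3*11
     = 0.109091 * 326.5 - 33
     = 2.618182.
Step 4: Ties present; correction factor C = 1 - 12/(10^3 - 10) = 0.987879. Corrected H = 2.618182 / 0.987879 = 2.650307.
Step 5: Under H0, H ~ chi^2(2); p-value = 0.265762.
Step 6: alpha = 0.05. fail to reject H0.

H = 2.6503, df = 2, p = 0.265762, fail to reject H0.


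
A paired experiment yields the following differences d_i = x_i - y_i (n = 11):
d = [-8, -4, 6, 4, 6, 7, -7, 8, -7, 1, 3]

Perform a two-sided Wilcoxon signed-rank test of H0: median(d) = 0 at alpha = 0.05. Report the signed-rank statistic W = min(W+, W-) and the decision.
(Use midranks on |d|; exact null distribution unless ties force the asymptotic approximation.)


Step 1: Drop any zero differences (none here) and take |d_i|.
|d| = [8, 4, 6, 4, 6, 7, 7, 8, 7, 1, 3]
Step 2: Midrank |d_i| (ties get averaged ranks).
ranks: |8|->10.5, |4|->3.5, |6|->5.5, |4|->3.5, |6|->5.5, |7|->8, |7|->8, |8|->10.5, |7|->8, |1|->1, |3|->2
Step 3: Attach original signs; sum ranks with positive sign and with negative sign.
W+ = 5.5 + 3.5 + 5.5 + 8 + 10.5 + 1 + 2 = 36
W- = 10.5 + 3.5 + 8 + 8 = 30
(Check: W+ + W- = 66 should equal n(n+1)/2 = 66.)
Step 4: Test statistic W = min(W+, W-) = 30.
Step 5: Ties in |d|, so use the tie-corrected normal approximation.
        E[W] = n(n+1)/4 = 11*12/4 = 33.
        Tie groups: |d|=4 (t=2), |d|=6 (t=2), |d|=7 (t=3), |d|=8 (t=2); sum(t^3 - t) = 42.
        Var[W] = n(n+1)(2n+1)/24 - sum(t^3-t)/48 = 3036/24 - 42/48 = 125.625.
        z = (W - E[W]) / sqrt(Var[W]) = (30 - 33) / 11.2083 = -0.2677.
        Two-sided p = 2*Phi(z) = 0.788961.
Step 6: alpha = 0.05. fail to reject H0.

W+ = 36, W- = 30, W = min = 30, p = 0.788961, fail to reject H0.


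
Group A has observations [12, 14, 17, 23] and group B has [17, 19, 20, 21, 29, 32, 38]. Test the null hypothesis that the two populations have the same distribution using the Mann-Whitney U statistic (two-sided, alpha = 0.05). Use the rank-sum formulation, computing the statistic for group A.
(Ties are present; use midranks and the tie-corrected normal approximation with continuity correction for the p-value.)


Step 1: Combine and sort all 11 observations; assign midranks.
sorted (value, group): (12,X), (14,X), (17,X), (17,Y), (19,Y), (20,Y), (21,Y), (23,X), (29,Y), (32,Y), (38,Y)
ranks: 12->1, 14->2, 17->3.5, 17->3.5, 19->5, 20->6, 21->7, 23->8, 29->9, 32->10, 38->11
Step 2: Rank sum for X: R1 = 1 + 2 + 3.5 + 8 = 14.5.
Step 3: U_X = R1 - n1(n1+1)/2 = 14.5 - 4*5/2 = 14.5 - 10 = 4.5.
       U_Y = n1*n2 - U_X = 28 - 4.5 = 23.5.
Step 4: Ties are present, so use the tie-corrected normal approximation (with continuity correction) for the p-value.
Step 5: p-value = 0.088247; compare to alpha = 0.05. fail to reject H0.

U_X = 4.5, p = 0.088247, fail to reject H0 at alpha = 0.05.


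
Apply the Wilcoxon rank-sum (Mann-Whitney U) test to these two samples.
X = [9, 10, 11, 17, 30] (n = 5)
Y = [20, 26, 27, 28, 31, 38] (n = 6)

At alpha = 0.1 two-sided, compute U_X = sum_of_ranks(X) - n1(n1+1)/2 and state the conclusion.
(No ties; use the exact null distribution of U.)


Step 1: Combine and sort all 11 observations; assign midranks.
sorted (value, group): (9,X), (10,X), (11,X), (17,X), (20,Y), (26,Y), (27,Y), (28,Y), (30,X), (31,Y), (38,Y)
ranks: 9->1, 10->2, 11->3, 17->4, 20->5, 26->6, 27->7, 28->8, 30->9, 31->10, 38->11
Step 2: Rank sum for X: R1 = 1 + 2 + 3 + 4 + 9 = 19.
Step 3: U_X = R1 - n1(n1+1)/2 = 19 - 5*6/2 = 19 - 15 = 4.
       U_Y = n1*n2 - U_X = 30 - 4 = 26.
Step 4: No ties, so the exact null distribution of U (based on enumerating the C(11,5) = 462 equally likely rank assignments) gives the two-sided p-value.
Step 5: p-value = 0.051948; compare to alpha = 0.1. reject H0.

U_X = 4, p = 0.051948, reject H0 at alpha = 0.1.


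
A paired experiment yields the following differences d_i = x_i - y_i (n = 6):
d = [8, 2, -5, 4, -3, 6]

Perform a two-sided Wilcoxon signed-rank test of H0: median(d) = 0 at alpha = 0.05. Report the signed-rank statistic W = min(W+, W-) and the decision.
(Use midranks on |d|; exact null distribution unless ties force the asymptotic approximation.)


Step 1: Drop any zero differences (none here) and take |d_i|.
|d| = [8, 2, 5, 4, 3, 6]
Step 2: Midrank |d_i| (ties get averaged ranks).
ranks: |8|->6, |2|->1, |5|->4, |4|->3, |3|->2, |6|->5
Step 3: Attach original signs; sum ranks with positive sign and with negative sign.
W+ = 6 + 1 + 3 + 5 = 15
W- = 4 + 2 = 6
(Check: W+ + W- = 21 should equal n(n+1)/2 = 21.)
Step 4: Test statistic W = min(W+, W-) = 6.
Step 5: No ties, so the exact null distribution over the 2^6 = 64 sign assignments gives the two-sided p-value = 0.437500.
Step 6: alpha = 0.05. fail to reject H0.

W+ = 15, W- = 6, W = min = 6, p = 0.437500, fail to reject H0.


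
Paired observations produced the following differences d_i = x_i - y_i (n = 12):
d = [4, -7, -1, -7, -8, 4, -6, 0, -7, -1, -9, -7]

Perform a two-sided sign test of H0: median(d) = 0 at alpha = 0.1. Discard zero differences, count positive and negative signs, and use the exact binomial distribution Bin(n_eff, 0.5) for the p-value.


Step 1: Discard zero differences. Original n = 12; n_eff = number of nonzero differences = 11.
Nonzero differences (with sign): +4, -7, -1, -7, -8, +4, -6, -7, -1, -9, -7
Step 2: Count signs: positive = 2, negative = 9.
Step 3: Under H0: P(positive) = 0.5, so the number of positives S ~ Bin(11, 0.5).
Step 4: Two-sided exact p-value = sum of Bin(11,0.5) probabilities at or below the observed probability = 0.065430.
Step 5: alpha = 0.1. reject H0.

n_eff = 11, pos = 2, neg = 9, p = 0.065430, reject H0.


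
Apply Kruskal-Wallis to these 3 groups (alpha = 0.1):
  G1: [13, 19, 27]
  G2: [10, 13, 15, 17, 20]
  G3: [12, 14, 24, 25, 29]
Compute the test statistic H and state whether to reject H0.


Step 1: Combine all N = 13 observations and assign midranks.
sorted (value, group, rank): (10,G2,1), (12,G3,2), (13,G1,3.5), (13,G2,3.5), (14,G3,5), (15,G2,6), (17,G2,7), (19,G1,8), (20,G2,9), (24,G3,10), (25,G3,11), (27,G1,12), (29,G3,13)
Step 2: Sum ranks within each group.
R_1 = 23.5 (n_1 = 3)
R_2 = 26.5 (n_2 = 5)
R_3 = 41 (n_3 = 5)
Step 3: H = 12/(N(N+1)) * sum(R_i^2/n_i) - 3(N+1)
     = 12/(13*14) * (23.5^2/3 + 26.5^2/5 + 41^2/5) - 3*14
     = 0.065934 * 660.733 - 42
     = 1.564835.
Step 4: Ties present; correction factor C = 1 - 6/(13^3 - 13) = 0.997253. Corrected H = 1.564835 / 0.997253 = 1.569146.
Step 5: Under H0, H ~ chi^2(2); p-value = 0.456315.
Step 6: alpha = 0.1. fail to reject H0.

H = 1.5691, df = 2, p = 0.456315, fail to reject H0.


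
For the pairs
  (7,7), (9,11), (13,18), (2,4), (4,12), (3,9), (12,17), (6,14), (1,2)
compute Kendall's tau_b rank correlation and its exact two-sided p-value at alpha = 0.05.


Step 1: Enumerate the 36 unordered pairs (i,j) with i<j and classify each by sign(x_j-x_i) * sign(y_j-y_i).
  (1,2):dx=+2,dy=+4->C; (1,3):dx=+6,dy=+11->C; (1,4):dx=-5,dy=-3->C; (1,5):dx=-3,dy=+5->D
  (1,6):dx=-4,dy=+2->D; (1,7):dx=+5,dy=+10->C; (1,8):dx=-1,dy=+7->D; (1,9):dx=-6,dy=-5->C
  (2,3):dx=+4,dy=+7->C; (2,4):dx=-7,dy=-7->C; (2,5):dx=-5,dy=+1->D; (2,6):dx=-6,dy=-2->C
  (2,7):dx=+3,dy=+6->C; (2,8):dx=-3,dy=+3->D; (2,9):dx=-8,dy=-9->C; (3,4):dx=-11,dy=-14->C
  (3,5):dx=-9,dy=-6->C; (3,6):dx=-10,dy=-9->C; (3,7):dx=-1,dy=-1->C; (3,8):dx=-7,dy=-4->C
  (3,9):dx=-12,dy=-16->C; (4,5):dx=+2,dy=+8->C; (4,6):dx=+1,dy=+5->C; (4,7):dx=+10,dy=+13->C
  (4,8):dx=+4,dy=+10->C; (4,9):dx=-1,dy=-2->C; (5,6):dx=-1,dy=-3->C; (5,7):dx=+8,dy=+5->C
  (5,8):dx=+2,dy=+2->C; (5,9):dx=-3,dy=-10->C; (6,7):dx=+9,dy=+8->C; (6,8):dx=+3,dy=+5->C
  (6,9):dx=-2,dy=-7->C; (7,8):dx=-6,dy=-3->C; (7,9):dx=-11,dy=-15->C; (8,9):dx=-5,dy=-12->C
Step 2: C = 31, D = 5, total pairs = 36.
Step 3: tau = (C - D)/(n(n-1)/2) = (31 - 5)/36 = 0.722222.
Step 4: Exact two-sided p-value (enumerate n! = 362880 permutations of y under H0): p = 0.005886.
Step 5: alpha = 0.05. reject H0.

tau_b = 0.7222 (C=31, D=5), p = 0.005886, reject H0.


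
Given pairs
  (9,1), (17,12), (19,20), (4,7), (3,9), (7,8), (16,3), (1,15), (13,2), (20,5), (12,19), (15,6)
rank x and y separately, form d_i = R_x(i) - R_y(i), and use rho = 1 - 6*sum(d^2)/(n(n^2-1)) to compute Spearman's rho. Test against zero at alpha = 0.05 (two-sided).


Step 1: Rank x and y separately (midranks; no ties here).
rank(x): 9->5, 17->10, 19->11, 4->3, 3->2, 7->4, 16->9, 1->1, 13->7, 20->12, 12->6, 15->8
rank(y): 1->1, 12->9, 20->12, 7->6, 9->8, 8->7, 3->3, 15->10, 2->2, 5->4, 19->11, 6->5
Step 2: d_i = R_x(i) - R_y(i); compute d_i^2.
  (5-1)^2=16, (10-9)^2=1, (11-12)^2=1, (3-6)^2=9, (2-8)^2=36, (4-7)^2=9, (9-3)^2=36, (1-10)^2=81, (7-2)^2=25, (12-4)^2=64, (6-11)^2=25, (8-5)^2=9
sum(d^2) = 312.
Step 3: rho = 1 - 6*312 / (12*(12^2 - 1)) = 1 - 1872/1716 = -0.090909.
Step 4: Under H0, t = rho * sqrt((n-2)/(1-rho^2)) = -0.2887 ~ t(10).
Step 5: Two-sided p-value from the t-distribution with 10 df = 0.778725.
Step 6: alpha = 0.05. fail to reject H0.

rho = -0.0909, p = 0.778725, fail to reject H0 at alpha = 0.05.


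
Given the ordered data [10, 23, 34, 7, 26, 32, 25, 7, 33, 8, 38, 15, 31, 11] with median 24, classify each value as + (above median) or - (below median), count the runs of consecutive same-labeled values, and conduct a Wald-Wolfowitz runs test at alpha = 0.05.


Step 1: Compute median = 24; label A = above, B = below.
Labels in order: BBABAAABABABAB  (n_A = 7, n_B = 7)
Step 2: Count runs R = 11.
Step 3: Under H0 (random ordering), E[R] = 2*n_A*n_B/(n_A+n_B) + 1 = 2*7*7/14 + 1 = 8.0000.
        Var[R] = 2*n_A*n_B*(2*n_A*n_B - n_A - n_B) / ((n_A+n_B)^2 * (n_A+n_B-1)) = 8232/2548 = 3.2308.
        SD[R] = 1.7974.
Step 4: Continuity-corrected z = (R - 0.5 - E[R]) / SD[R] = (11 - 0.5 - 8.0000) / 1.7974 = 1.3909.
Step 5: Two-sided p-value via normal approximation = 2*(1 - Phi(|z|)) = 0.164264.
Step 6: alpha = 0.05. fail to reject H0.

R = 11, z = 1.3909, p = 0.164264, fail to reject H0.


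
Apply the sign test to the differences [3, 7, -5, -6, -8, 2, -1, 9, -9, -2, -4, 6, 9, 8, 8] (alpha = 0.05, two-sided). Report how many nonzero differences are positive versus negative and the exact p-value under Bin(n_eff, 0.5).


Step 1: Discard zero differences. Original n = 15; n_eff = number of nonzero differences = 15.
Nonzero differences (with sign): +3, +7, -5, -6, -8, +2, -1, +9, -9, -2, -4, +6, +9, +8, +8
Step 2: Count signs: positive = 8, negative = 7.
Step 3: Under H0: P(positive) = 0.5, so the number of positives S ~ Bin(15, 0.5).
Step 4: Two-sided exact p-value = sum of Bin(15,0.5) probabilities at or below the observed probability = 1.000000.
Step 5: alpha = 0.05. fail to reject H0.

n_eff = 15, pos = 8, neg = 7, p = 1.000000, fail to reject H0.


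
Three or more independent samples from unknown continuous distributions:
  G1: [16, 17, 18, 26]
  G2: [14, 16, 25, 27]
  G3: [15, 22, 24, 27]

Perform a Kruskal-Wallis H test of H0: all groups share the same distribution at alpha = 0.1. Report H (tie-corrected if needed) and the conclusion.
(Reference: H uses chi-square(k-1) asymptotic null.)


Step 1: Combine all N = 12 observations and assign midranks.
sorted (value, group, rank): (14,G2,1), (15,G3,2), (16,G1,3.5), (16,G2,3.5), (17,G1,5), (18,G1,6), (22,G3,7), (24,G3,8), (25,G2,9), (26,G1,10), (27,G2,11.5), (27,G3,11.5)
Step 2: Sum ranks within each group.
R_1 = 24.5 (n_1 = 4)
R_2 = 25 (n_2 = 4)
R_3 = 28.5 (n_3 = 4)
Step 3: H = 12/(N(N+1)) * sum(R_i^2/n_i) - 3(N+1)
     = 12/(12*13) * (24.5^2/4 + 25^2/4 + 28.5^2/4) - 3*13
     = 0.076923 * 509.375 - 39
     = 0.182692.
Step 4: Ties present; correction factor C = 1 - 12/(12^3 - 12) = 0.993007. Corrected H = 0.182692 / 0.993007 = 0.183979.
Step 5: Under H0, H ~ chi^2(2); p-value = 0.912115.
Step 6: alpha = 0.1. fail to reject H0.

H = 0.1840, df = 2, p = 0.912115, fail to reject H0.


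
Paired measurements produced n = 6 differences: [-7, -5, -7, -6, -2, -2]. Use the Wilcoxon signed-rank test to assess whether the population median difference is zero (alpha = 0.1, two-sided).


Step 1: Drop any zero differences (none here) and take |d_i|.
|d| = [7, 5, 7, 6, 2, 2]
Step 2: Midrank |d_i| (ties get averaged ranks).
ranks: |7|->5.5, |5|->3, |7|->5.5, |6|->4, |2|->1.5, |2|->1.5
Step 3: Attach original signs; sum ranks with positive sign and with negative sign.
W+ = 0 = 0
W- = 5.5 + 3 + 5.5 + 4 + 1.5 + 1.5 = 21
(Check: W+ + W- = 21 should equal n(n+1)/2 = 21.)
Step 4: Test statistic W = min(W+, W-) = 0.
Step 5: Ties in |d|, so use the tie-corrected normal approximation.
        E[W] = n(n+1)/4 = 6*7/4 = 10.5.
        Tie groups: |d|=2 (t=2), |d|=7 (t=2); sum(t^3 - t) = 12.
        Var[W] = n(n+1)(2n+1)/24 - sum(t^3-t)/48 = 546/24 - 12/48 = 22.5.
        z = (W - E[W]) / sqrt(Var[W]) = (0 - 10.5) / 4.7434 = -2.2136.
        Two-sided p = 2*Phi(z) = 0.026857.
Step 6: alpha = 0.1. reject H0.

W+ = 0, W- = 21, W = min = 0, p = 0.026857, reject H0.


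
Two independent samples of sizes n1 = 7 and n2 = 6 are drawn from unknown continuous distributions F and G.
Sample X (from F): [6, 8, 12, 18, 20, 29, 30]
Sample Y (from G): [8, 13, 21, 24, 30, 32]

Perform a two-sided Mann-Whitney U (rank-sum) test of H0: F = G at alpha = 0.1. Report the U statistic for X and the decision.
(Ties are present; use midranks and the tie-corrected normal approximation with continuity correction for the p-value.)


Step 1: Combine and sort all 13 observations; assign midranks.
sorted (value, group): (6,X), (8,X), (8,Y), (12,X), (13,Y), (18,X), (20,X), (21,Y), (24,Y), (29,X), (30,X), (30,Y), (32,Y)
ranks: 6->1, 8->2.5, 8->2.5, 12->4, 13->5, 18->6, 20->7, 21->8, 24->9, 29->10, 30->11.5, 30->11.5, 32->13
Step 2: Rank sum for X: R1 = 1 + 2.5 + 4 + 6 + 7 + 10 + 11.5 = 42.
Step 3: U_X = R1 - n1(n1+1)/2 = 42 - 7*8/2 = 42 - 28 = 14.
       U_Y = n1*n2 - U_X = 42 - 14 = 28.
Step 4: Ties are present, so use the tie-corrected normal approximation (with continuity correction) for the p-value.
Step 5: p-value = 0.351785; compare to alpha = 0.1. fail to reject H0.

U_X = 14, p = 0.351785, fail to reject H0 at alpha = 0.1.


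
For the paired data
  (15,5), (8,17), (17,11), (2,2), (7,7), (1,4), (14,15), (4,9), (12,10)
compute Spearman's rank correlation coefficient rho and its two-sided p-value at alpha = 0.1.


Step 1: Rank x and y separately (midranks; no ties here).
rank(x): 15->8, 8->5, 17->9, 2->2, 7->4, 1->1, 14->7, 4->3, 12->6
rank(y): 5->3, 17->9, 11->7, 2->1, 7->4, 4->2, 15->8, 9->5, 10->6
Step 2: d_i = R_x(i) - R_y(i); compute d_i^2.
  (8-3)^2=25, (5-9)^2=16, (9-7)^2=4, (2-1)^2=1, (4-4)^2=0, (1-2)^2=1, (7-8)^2=1, (3-5)^2=4, (6-6)^2=0
sum(d^2) = 52.
Step 3: rho = 1 - 6*52 / (9*(9^2 - 1)) = 1 - 312/720 = 0.566667.
Step 4: Under H0, t = rho * sqrt((n-2)/(1-rho^2)) = 1.8196 ~ t(7).
Step 5: Two-sided p-value from the t-distribution with 7 df = 0.111633.
Step 6: alpha = 0.1. fail to reject H0.

rho = 0.5667, p = 0.111633, fail to reject H0 at alpha = 0.1.


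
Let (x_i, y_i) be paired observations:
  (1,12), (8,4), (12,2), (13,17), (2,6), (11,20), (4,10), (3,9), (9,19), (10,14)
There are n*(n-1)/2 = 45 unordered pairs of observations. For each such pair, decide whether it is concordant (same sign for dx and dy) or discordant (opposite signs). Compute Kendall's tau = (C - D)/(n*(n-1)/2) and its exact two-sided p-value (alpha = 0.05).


Step 1: Enumerate the 45 unordered pairs (i,j) with i<j and classify each by sign(x_j-x_i) * sign(y_j-y_i).
  (1,2):dx=+7,dy=-8->D; (1,3):dx=+11,dy=-10->D; (1,4):dx=+12,dy=+5->C; (1,5):dx=+1,dy=-6->D
  (1,6):dx=+10,dy=+8->C; (1,7):dx=+3,dy=-2->D; (1,8):dx=+2,dy=-3->D; (1,9):dx=+8,dy=+7->C
  (1,10):dx=+9,dy=+2->C; (2,3):dx=+4,dy=-2->D; (2,4):dx=+5,dy=+13->C; (2,5):dx=-6,dy=+2->D
  (2,6):dx=+3,dy=+16->C; (2,7):dx=-4,dy=+6->D; (2,8):dx=-5,dy=+5->D; (2,9):dx=+1,dy=+15->C
  (2,10):dx=+2,dy=+10->C; (3,4):dx=+1,dy=+15->C; (3,5):dx=-10,dy=+4->D; (3,6):dx=-1,dy=+18->D
  (3,7):dx=-8,dy=+8->D; (3,8):dx=-9,dy=+7->D; (3,9):dx=-3,dy=+17->D; (3,10):dx=-2,dy=+12->D
  (4,5):dx=-11,dy=-11->C; (4,6):dx=-2,dy=+3->D; (4,7):dx=-9,dy=-7->C; (4,8):dx=-10,dy=-8->C
  (4,9):dx=-4,dy=+2->D; (4,10):dx=-3,dy=-3->C; (5,6):dx=+9,dy=+14->C; (5,7):dx=+2,dy=+4->C
  (5,8):dx=+1,dy=+3->C; (5,9):dx=+7,dy=+13->C; (5,10):dx=+8,dy=+8->C; (6,7):dx=-7,dy=-10->C
  (6,8):dx=-8,dy=-11->C; (6,9):dx=-2,dy=-1->C; (6,10):dx=-1,dy=-6->C; (7,8):dx=-1,dy=-1->C
  (7,9):dx=+5,dy=+9->C; (7,10):dx=+6,dy=+4->C; (8,9):dx=+6,dy=+10->C; (8,10):dx=+7,dy=+5->C
  (9,10):dx=+1,dy=-5->D
Step 2: C = 27, D = 18, total pairs = 45.
Step 3: tau = (C - D)/(n(n-1)/2) = (27 - 18)/45 = 0.200000.
Step 4: Exact two-sided p-value (enumerate n! = 3628800 permutations of y under H0): p = 0.484313.
Step 5: alpha = 0.05. fail to reject H0.

tau_b = 0.2000 (C=27, D=18), p = 0.484313, fail to reject H0.


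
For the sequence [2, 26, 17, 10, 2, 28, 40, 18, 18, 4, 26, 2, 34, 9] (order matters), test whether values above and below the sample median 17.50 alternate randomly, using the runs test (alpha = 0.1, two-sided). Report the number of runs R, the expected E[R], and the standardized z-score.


Step 1: Compute median = 17.50; label A = above, B = below.
Labels in order: BABBBAAAABABAB  (n_A = 7, n_B = 7)
Step 2: Count runs R = 9.
Step 3: Under H0 (random ordering), E[R] = 2*n_A*n_B/(n_A+n_B) + 1 = 2*7*7/14 + 1 = 8.0000.
        Var[R] = 2*n_A*n_B*(2*n_A*n_B - n_A - n_B) / ((n_A+n_B)^2 * (n_A+n_B-1)) = 8232/2548 = 3.2308.
        SD[R] = 1.7974.
Step 4: Continuity-corrected z = (R - 0.5 - E[R]) / SD[R] = (9 - 0.5 - 8.0000) / 1.7974 = 0.2782.
Step 5: Two-sided p-value via normal approximation = 2*(1 - Phi(|z|)) = 0.780879.
Step 6: alpha = 0.1. fail to reject H0.

R = 9, z = 0.2782, p = 0.780879, fail to reject H0.


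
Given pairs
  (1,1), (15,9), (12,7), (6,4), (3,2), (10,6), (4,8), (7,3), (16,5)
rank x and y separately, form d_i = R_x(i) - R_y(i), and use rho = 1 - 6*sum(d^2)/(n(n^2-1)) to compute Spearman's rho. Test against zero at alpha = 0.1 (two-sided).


Step 1: Rank x and y separately (midranks; no ties here).
rank(x): 1->1, 15->8, 12->7, 6->4, 3->2, 10->6, 4->3, 7->5, 16->9
rank(y): 1->1, 9->9, 7->7, 4->4, 2->2, 6->6, 8->8, 3->3, 5->5
Step 2: d_i = R_x(i) - R_y(i); compute d_i^2.
  (1-1)^2=0, (8-9)^2=1, (7-7)^2=0, (4-4)^2=0, (2-2)^2=0, (6-6)^2=0, (3-8)^2=25, (5-3)^2=4, (9-5)^2=16
sum(d^2) = 46.
Step 3: rho = 1 - 6*46 / (9*(9^2 - 1)) = 1 - 276/720 = 0.616667.
Step 4: Under H0, t = rho * sqrt((n-2)/(1-rho^2)) = 2.0725 ~ t(7).
Step 5: Two-sided p-value from the t-distribution with 7 df = 0.076929.
Step 6: alpha = 0.1. reject H0.

rho = 0.6167, p = 0.076929, reject H0 at alpha = 0.1.


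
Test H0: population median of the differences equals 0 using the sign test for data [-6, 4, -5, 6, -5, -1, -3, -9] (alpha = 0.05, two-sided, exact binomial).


Step 1: Discard zero differences. Original n = 8; n_eff = number of nonzero differences = 8.
Nonzero differences (with sign): -6, +4, -5, +6, -5, -1, -3, -9
Step 2: Count signs: positive = 2, negative = 6.
Step 3: Under H0: P(positive) = 0.5, so the number of positives S ~ Bin(8, 0.5).
Step 4: Two-sided exact p-value = sum of Bin(8,0.5) probabilities at or below the observed probability = 0.289062.
Step 5: alpha = 0.05. fail to reject H0.

n_eff = 8, pos = 2, neg = 6, p = 0.289062, fail to reject H0.


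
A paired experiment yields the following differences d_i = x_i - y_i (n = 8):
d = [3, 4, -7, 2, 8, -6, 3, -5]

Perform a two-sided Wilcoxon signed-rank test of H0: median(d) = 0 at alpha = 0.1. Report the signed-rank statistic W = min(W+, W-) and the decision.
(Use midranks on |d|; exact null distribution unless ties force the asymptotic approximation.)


Step 1: Drop any zero differences (none here) and take |d_i|.
|d| = [3, 4, 7, 2, 8, 6, 3, 5]
Step 2: Midrank |d_i| (ties get averaged ranks).
ranks: |3|->2.5, |4|->4, |7|->7, |2|->1, |8|->8, |6|->6, |3|->2.5, |5|->5
Step 3: Attach original signs; sum ranks with positive sign and with negative sign.
W+ = 2.5 + 4 + 1 + 8 + 2.5 = 18
W- = 7 + 6 + 5 = 18
(Check: W+ + W- = 36 should equal n(n+1)/2 = 36.)
Step 4: Test statistic W = min(W+, W-) = 18.
Step 5: Ties in |d|, so use the tie-corrected normal approximation.
        E[W] = n(n+1)/4 = 8*9/4 = 18.
        Tie groups: |d|=3 (t=2); sum(t^3 - t) = 6.
        Var[W] = n(n+1)(2n+1)/24 - sum(t^3-t)/48 = 1224/24 - 6/48 = 50.875.
        z = (W - E[W]) / sqrt(Var[W]) = (18 - 18) / 7.1327 = 0.0000.
        Two-sided p = 2*Phi(z) = 1.000000.
Step 6: alpha = 0.1. fail to reject H0.

W+ = 18, W- = 18, W = min = 18, p = 1.000000, fail to reject H0.


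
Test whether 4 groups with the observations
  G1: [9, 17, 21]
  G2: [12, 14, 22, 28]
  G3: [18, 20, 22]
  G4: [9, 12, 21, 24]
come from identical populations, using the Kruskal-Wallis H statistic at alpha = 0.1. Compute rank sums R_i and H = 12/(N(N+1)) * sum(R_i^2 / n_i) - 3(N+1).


Step 1: Combine all N = 14 observations and assign midranks.
sorted (value, group, rank): (9,G1,1.5), (9,G4,1.5), (12,G2,3.5), (12,G4,3.5), (14,G2,5), (17,G1,6), (18,G3,7), (20,G3,8), (21,G1,9.5), (21,G4,9.5), (22,G2,11.5), (22,G3,11.5), (24,G4,13), (28,G2,14)
Step 2: Sum ranks within each group.
R_1 = 17 (n_1 = 3)
R_2 = 34 (n_2 = 4)
R_3 = 26.5 (n_3 = 3)
R_4 = 27.5 (n_4 = 4)
Step 3: H = 12/(N(N+1)) * sum(R_i^2/n_i) - 3(N+1)
     = 12/(14*15) * (17^2/3 + 34^2/4 + 26.5^2/3 + 27.5^2/4) - 3*15
     = 0.057143 * 808.479 - 45
     = 1.198810.
Step 4: Ties present; correction factor C = 1 - 24/(14^3 - 14) = 0.991209. Corrected H = 1.198810 / 0.991209 = 1.209442.
Step 5: Under H0, H ~ chi^2(3); p-value = 0.750741.
Step 6: alpha = 0.1. fail to reject H0.

H = 1.2094, df = 3, p = 0.750741, fail to reject H0.


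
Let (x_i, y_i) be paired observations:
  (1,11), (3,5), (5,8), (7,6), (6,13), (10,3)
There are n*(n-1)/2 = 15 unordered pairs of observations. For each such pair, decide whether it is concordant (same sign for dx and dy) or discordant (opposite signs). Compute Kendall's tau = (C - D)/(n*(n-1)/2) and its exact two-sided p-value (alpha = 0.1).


Step 1: Enumerate the 15 unordered pairs (i,j) with i<j and classify each by sign(x_j-x_i) * sign(y_j-y_i).
  (1,2):dx=+2,dy=-6->D; (1,3):dx=+4,dy=-3->D; (1,4):dx=+6,dy=-5->D; (1,5):dx=+5,dy=+2->C
  (1,6):dx=+9,dy=-8->D; (2,3):dx=+2,dy=+3->C; (2,4):dx=+4,dy=+1->C; (2,5):dx=+3,dy=+8->C
  (2,6):dx=+7,dy=-2->D; (3,4):dx=+2,dy=-2->D; (3,5):dx=+1,dy=+5->C; (3,6):dx=+5,dy=-5->D
  (4,5):dx=-1,dy=+7->D; (4,6):dx=+3,dy=-3->D; (5,6):dx=+4,dy=-10->D
Step 2: C = 5, D = 10, total pairs = 15.
Step 3: tau = (C - D)/(n(n-1)/2) = (5 - 10)/15 = -0.333333.
Step 4: Exact two-sided p-value (enumerate n! = 720 permutations of y under H0): p = 0.469444.
Step 5: alpha = 0.1. fail to reject H0.

tau_b = -0.3333 (C=5, D=10), p = 0.469444, fail to reject H0.


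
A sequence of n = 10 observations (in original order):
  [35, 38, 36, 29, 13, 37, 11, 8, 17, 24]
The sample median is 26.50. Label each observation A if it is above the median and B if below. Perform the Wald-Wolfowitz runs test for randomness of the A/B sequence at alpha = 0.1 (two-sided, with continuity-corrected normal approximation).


Step 1: Compute median = 26.50; label A = above, B = below.
Labels in order: AAAABABBBB  (n_A = 5, n_B = 5)
Step 2: Count runs R = 4.
Step 3: Under H0 (random ordering), E[R] = 2*n_A*n_B/(n_A+n_B) + 1 = 2*5*5/10 + 1 = 6.0000.
        Var[R] = 2*n_A*n_B*(2*n_A*n_B - n_A - n_B) / ((n_A+n_B)^2 * (n_A+n_B-1)) = 2000/900 = 2.2222.
        SD[R] = 1.4907.
Step 4: Continuity-corrected z = (R + 0.5 - E[R]) / SD[R] = (4 + 0.5 - 6.0000) / 1.4907 = -1.0062.
Step 5: Two-sided p-value via normal approximation = 2*(1 - Phi(|z|)) = 0.314305.
Step 6: alpha = 0.1. fail to reject H0.

R = 4, z = -1.0062, p = 0.314305, fail to reject H0.


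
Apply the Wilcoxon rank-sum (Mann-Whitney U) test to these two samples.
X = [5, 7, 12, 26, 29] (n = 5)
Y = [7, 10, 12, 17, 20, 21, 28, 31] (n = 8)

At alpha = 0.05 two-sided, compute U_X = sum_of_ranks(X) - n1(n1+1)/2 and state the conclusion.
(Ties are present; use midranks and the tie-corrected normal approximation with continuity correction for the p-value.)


Step 1: Combine and sort all 13 observations; assign midranks.
sorted (value, group): (5,X), (7,X), (7,Y), (10,Y), (12,X), (12,Y), (17,Y), (20,Y), (21,Y), (26,X), (28,Y), (29,X), (31,Y)
ranks: 5->1, 7->2.5, 7->2.5, 10->4, 12->5.5, 12->5.5, 17->7, 20->8, 21->9, 26->10, 28->11, 29->12, 31->13
Step 2: Rank sum for X: R1 = 1 + 2.5 + 5.5 + 10 + 12 = 31.
Step 3: U_X = R1 - n1(n1+1)/2 = 31 - 5*6/2 = 31 - 15 = 16.
       U_Y = n1*n2 - U_X = 40 - 16 = 24.
Step 4: Ties are present, so use the tie-corrected normal approximation (with continuity correction) for the p-value.
Step 5: p-value = 0.607419; compare to alpha = 0.05. fail to reject H0.

U_X = 16, p = 0.607419, fail to reject H0 at alpha = 0.05.


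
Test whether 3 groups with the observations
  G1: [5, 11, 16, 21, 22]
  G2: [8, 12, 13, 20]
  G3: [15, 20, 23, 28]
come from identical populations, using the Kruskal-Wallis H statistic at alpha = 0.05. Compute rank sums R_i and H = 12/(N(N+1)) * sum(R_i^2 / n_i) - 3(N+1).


Step 1: Combine all N = 13 observations and assign midranks.
sorted (value, group, rank): (5,G1,1), (8,G2,2), (11,G1,3), (12,G2,4), (13,G2,5), (15,G3,6), (16,G1,7), (20,G2,8.5), (20,G3,8.5), (21,G1,10), (22,G1,11), (23,G3,12), (28,G3,13)
Step 2: Sum ranks within each group.
R_1 = 32 (n_1 = 5)
R_2 = 19.5 (n_2 = 4)
R_3 = 39.5 (n_3 = 4)
Step 3: H = 12/(N(N+1)) * sum(R_i^2/n_i) - 3(N+1)
     = 12/(13*14) * (32^2/5 + 19.5^2/4 + 39.5^2/4) - 3*14
     = 0.065934 * 689.925 - 42
     = 3.489560.
Step 4: Ties present; correction factor C = 1 - 6/(13^3 - 13) = 0.997253. Corrected H = 3.489560 / 0.997253 = 3.499174.
Step 5: Under H0, H ~ chi^2(2); p-value = 0.173846.
Step 6: alpha = 0.05. fail to reject H0.

H = 3.4992, df = 2, p = 0.173846, fail to reject H0.
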